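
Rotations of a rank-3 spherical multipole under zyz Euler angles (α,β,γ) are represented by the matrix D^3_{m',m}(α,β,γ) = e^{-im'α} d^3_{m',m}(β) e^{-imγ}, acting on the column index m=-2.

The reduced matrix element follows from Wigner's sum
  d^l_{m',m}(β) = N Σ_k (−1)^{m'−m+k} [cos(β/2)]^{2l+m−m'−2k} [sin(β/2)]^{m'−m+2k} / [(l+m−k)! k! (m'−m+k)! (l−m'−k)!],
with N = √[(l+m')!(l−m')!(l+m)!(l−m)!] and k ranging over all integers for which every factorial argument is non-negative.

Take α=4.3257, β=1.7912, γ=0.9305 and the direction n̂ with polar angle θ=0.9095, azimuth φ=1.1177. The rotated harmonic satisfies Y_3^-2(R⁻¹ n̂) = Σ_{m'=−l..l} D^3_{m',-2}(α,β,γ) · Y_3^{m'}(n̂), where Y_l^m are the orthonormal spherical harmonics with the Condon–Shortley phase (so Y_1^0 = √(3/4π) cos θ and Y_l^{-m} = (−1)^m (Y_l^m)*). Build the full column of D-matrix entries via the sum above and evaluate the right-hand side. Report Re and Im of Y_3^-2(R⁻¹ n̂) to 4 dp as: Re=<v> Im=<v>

Need the full column D^3_{m',-2} for m'=−3..3 at α=4.3257, β=1.7912, γ=0.9305.
cos(β/2)=0.625051, sin(β/2)=0.780584
d^3_{-3,-2}: single k=1 term ⇒ +0.182419;  D = -0.117648+0.139412i
d^3_{-2,-2}: k∈[0..1] ⇒ +0.059634 -0.465018 = -0.405385;  D = +0.188339+0.358978i
d^3_{-1,-2}: k∈[0..1] ⇒ -0.235503 +0.734573 = +0.499070;  D = +0.496749-0.048078i
d^3_{0,-2}: k∈[0..1] ⇒ +0.509402 -0.794456 = -0.285054;  D = +0.081568-0.273135i
d^3_{1,-2}: k∈[0..1] ⇒ -0.734573 +0.572815 = -0.161758;  D = +0.126094+0.101321i
d^3_{2,-2}: k∈[0..1] ⇒ +0.725236 -0.226214 = +0.499023;  D = +0.436196-0.242397i
d^3_{3,-2}: single k=0 term ⇒ -0.443700;  D = -0.053348-0.440481i
Y_3^{m'}(θ=0.9095,φ=1.1177) and Σ D·Y over m':
  (-0.1176+0.1394i)·(-0.2005+0.0431i)  (+0.1883+0.3590i)·(-0.2411-0.3077i)  (+0.4967-0.0481i)·(+0.0989-0.2031i)  (+0.0816-0.2731i)·(-0.2553+0.0000i)  (+0.1261+0.1013i)·(-0.0989-0.2031i)  (+0.4362-0.2424i)·(-0.2411+0.3077i)  (-0.0533-0.4405i)·(+0.2005+0.0431i)
Y_3^-2(R⁻¹ n̂) = +0.086981-0.147031i

Re=0.0870 Im=-0.1470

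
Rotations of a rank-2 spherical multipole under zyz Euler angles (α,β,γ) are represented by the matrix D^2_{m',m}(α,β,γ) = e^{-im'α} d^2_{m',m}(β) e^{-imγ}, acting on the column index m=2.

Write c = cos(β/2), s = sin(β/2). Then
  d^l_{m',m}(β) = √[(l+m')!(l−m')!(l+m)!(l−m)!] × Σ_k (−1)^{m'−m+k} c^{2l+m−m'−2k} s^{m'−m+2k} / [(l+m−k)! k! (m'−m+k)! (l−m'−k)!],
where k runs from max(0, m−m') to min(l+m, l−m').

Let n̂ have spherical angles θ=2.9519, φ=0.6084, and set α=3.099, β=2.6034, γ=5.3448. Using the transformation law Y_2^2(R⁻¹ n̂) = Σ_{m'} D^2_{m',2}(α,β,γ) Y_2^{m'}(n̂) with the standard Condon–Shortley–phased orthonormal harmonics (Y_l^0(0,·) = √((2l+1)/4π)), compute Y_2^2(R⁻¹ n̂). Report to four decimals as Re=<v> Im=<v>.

Re=0.0082 Im=0.1592

Need the full column D^2_{m',2} for m'=−2..2 at α=3.099, β=2.6034, γ=5.3448.
cos(β/2)=0.265860, sin(β/2)=0.964012
d^2_{-2,2}: single k=4 term ⇒ +0.863632;  D = -0.189135+0.842668i
d^2_{-1,2}: single k=3 term ⇒ +0.476355;  D = +0.124018-0.459928i
d^2_{0,2}: single k=2 term ⇒ +0.160897;  D = -0.048466+0.153424i
d^2_{1,2}: single k=1 term ⇒ +0.036230;  D = +0.012375-0.034052i
d^2_{2,2}: single k=0 term ⇒ +0.004996;  D = -0.001905+0.004619i
Y_2^{m'}(θ=2.9519,φ=0.6084) and Σ D·Y over m':
  (-0.1891+0.8427i)·(+0.0048-0.0129i)  (+0.1240-0.4599i)·(-0.1174+0.0818i)  (-0.0485+0.1534i)·(+0.5971+0.0000i)  (+0.0124-0.0341i)·(+0.1174+0.0818i)  (-0.0019+0.0046i)·(+0.0048+0.0129i)
Y_2^2(R⁻¹ n̂) = +0.008230+0.159206i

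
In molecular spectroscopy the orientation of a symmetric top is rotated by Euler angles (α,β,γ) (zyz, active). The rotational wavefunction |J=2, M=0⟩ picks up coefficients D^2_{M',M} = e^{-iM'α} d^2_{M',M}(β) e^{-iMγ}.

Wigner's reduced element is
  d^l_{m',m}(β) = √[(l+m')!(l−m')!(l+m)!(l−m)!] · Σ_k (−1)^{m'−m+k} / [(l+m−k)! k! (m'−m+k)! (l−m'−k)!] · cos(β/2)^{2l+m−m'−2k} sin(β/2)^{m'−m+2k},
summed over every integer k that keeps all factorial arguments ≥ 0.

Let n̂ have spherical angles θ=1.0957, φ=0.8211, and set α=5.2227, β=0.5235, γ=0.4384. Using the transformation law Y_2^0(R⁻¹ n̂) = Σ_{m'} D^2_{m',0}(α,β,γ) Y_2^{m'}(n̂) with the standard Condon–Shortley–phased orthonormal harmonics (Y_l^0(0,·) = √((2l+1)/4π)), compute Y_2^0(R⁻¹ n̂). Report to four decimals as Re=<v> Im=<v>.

Re=-0.2513 Im=0.0000

Need the full column D^2_{m',0} for m'=−2..2 at α=5.2227, β=0.5235, γ=0.4384.
cos(β/2)=0.965939, sin(β/2)=0.258771
d^2_{-2,0}: single k=2 term ⇒ +0.153041;  D = -0.080015-0.130457i
d^2_{-1,0}: k∈[1..2] ⇒ +0.571269 -0.040999 = +0.530270;  D = +0.259009-0.462709i
d^2_{0,0}: k∈[0..2] ⇒ +0.870559 -0.249914 +0.004484 = +0.625128;  D = +0.625128+0.000000i
d^2_{1,0}: k∈[0..1] ⇒ -0.571269 +0.040999 = -0.530270;  D = -0.259009-0.462709i
d^2_{2,0}: single k=0 term ⇒ +0.153041;  D = -0.080015+0.130457i
Y_2^{m'}(θ=1.0957,φ=0.8211) and Σ D·Y over m':
  (-0.0800-0.1305i)·(-0.0218-0.3047i)  (+0.2590-0.4627i)·(+0.2141-0.2300i)  (+0.6251+0.0000i)·(-0.1174+0.0000i)  (-0.2590-0.4627i)·(-0.2141-0.2300i)  (-0.0800+0.1305i)·(-0.0218+0.3047i)
Y_2^0(R⁻¹ n̂) = -0.251324-0.000000i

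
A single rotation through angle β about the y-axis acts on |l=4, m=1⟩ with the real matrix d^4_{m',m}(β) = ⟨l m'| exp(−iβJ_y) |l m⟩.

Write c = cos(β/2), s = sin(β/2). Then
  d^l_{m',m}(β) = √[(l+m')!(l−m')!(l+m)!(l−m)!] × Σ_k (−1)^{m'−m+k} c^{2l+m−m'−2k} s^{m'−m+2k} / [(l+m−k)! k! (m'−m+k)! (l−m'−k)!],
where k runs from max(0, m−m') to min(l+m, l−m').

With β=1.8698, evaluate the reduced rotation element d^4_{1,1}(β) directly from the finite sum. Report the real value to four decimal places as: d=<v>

d=0.1966

d^4_{1,1}(β=1.8698) via Wigner's sum:
Half-angle: c=0.593899, s=0.804540. N=√(120·6·120·6)=720.000000
The bounds max(0,m−m')=0 and min(l+m,l−m')=3 give 4 terms
  k=0: (−1)^0·720.0000/(720)·0.5939^8·0.8045^0 = +0.015477
  k=1: (−1)^1·720.0000/(48)·0.5939^6·0.8045^2 = -0.426051
  k=2: (−1)^2·720.0000/(24)·0.5939^4·0.8045^4 = +1.563728
  k=3: (−1)^3·720.0000/(72)·0.5939^2·0.8045^6 = -0.956555
d^4_{1,1}(1.8698) = +0.015477 -0.426051 +1.563728 -0.956555 = +0.196600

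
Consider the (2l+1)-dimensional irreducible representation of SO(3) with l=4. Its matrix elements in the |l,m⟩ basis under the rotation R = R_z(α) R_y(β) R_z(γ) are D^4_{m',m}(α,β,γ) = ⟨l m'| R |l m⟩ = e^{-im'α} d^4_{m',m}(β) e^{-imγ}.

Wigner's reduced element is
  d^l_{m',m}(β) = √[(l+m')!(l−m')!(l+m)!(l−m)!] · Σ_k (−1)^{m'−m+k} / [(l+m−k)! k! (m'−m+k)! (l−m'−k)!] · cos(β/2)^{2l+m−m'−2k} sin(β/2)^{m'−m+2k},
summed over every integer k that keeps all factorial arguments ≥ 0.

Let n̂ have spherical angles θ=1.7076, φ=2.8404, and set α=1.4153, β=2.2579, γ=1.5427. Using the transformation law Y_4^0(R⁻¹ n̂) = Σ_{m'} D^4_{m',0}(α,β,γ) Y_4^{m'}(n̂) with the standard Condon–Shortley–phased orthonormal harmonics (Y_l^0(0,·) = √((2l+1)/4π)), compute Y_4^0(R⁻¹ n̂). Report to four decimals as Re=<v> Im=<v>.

Re=0.1990 Im=0.0000

Need the full column D^4_{m',0} for m'=−4..4 at α=1.4153, β=2.2579, γ=1.5427.
cos(β/2)=0.427609, sin(β/2)=0.903964
d^4_{-4,0}: single k=4 term ⇒ +0.186785;  D = +0.151804-0.108830i
d^4_{-3,0}: k∈[3..4] ⇒ +0.124955 -0.558419 = -0.433464;  D = +0.194952+0.387150i
d^4_{-2,0}: k∈[2..4] ⇒ +0.047392 -0.564784 +0.946501 = +0.429110;  D = -0.408526+0.131309i
d^4_{-1,0}: k∈[1..4] ⇒ +0.010568 -0.283370 +1.266375 -0.943233 = +0.050340;  D = +0.007796+0.049732i
d^4_{0,0}: k∈[0..4] ⇒ +0.001118 -0.079929 +0.803701 -1.596320 +0.445870 = -0.425560;  D = -0.425560+0.000000i
d^4_{1,0}: k∈[0..3] ⇒ -0.010568 +0.283370 -1.266375 +0.943233 = -0.050340;  D = -0.007796+0.049732i
d^4_{2,0}: k∈[0..2] ⇒ +0.047392 -0.564784 +0.946501 = +0.429110;  D = -0.408526-0.131309i
d^4_{3,0}: k∈[0..1] ⇒ -0.124955 +0.558419 = +0.433464;  D = -0.194952+0.387150i
d^4_{4,0}: single k=0 term ⇒ +0.186785;  D = +0.151804+0.108830i
Y_4^{m'}(θ=1.7076,φ=2.8404) and Σ D·Y over m':
  (+0.1518-0.1088i)·(+0.1525+0.3980i)  (+0.1950+0.3871i)·(+0.1027+0.1304i)  (-0.4085+0.1313i)·(-0.2353-0.1618i)  (+0.0078+0.0497i)·(-0.1752-0.0544i)  (-0.4256+0.0000i)·(+0.2596+0.0000i)  (-0.0078+0.0497i)·(+0.1752-0.0544i)  (-0.4085-0.1313i)·(-0.2353+0.1618i)  (-0.1950+0.3871i)·(-0.1027+0.1304i)  (+0.1518+0.1088i)·(+0.1525-0.3980i)
Y_4^0(R⁻¹ n̂) = +0.198981-0.000000i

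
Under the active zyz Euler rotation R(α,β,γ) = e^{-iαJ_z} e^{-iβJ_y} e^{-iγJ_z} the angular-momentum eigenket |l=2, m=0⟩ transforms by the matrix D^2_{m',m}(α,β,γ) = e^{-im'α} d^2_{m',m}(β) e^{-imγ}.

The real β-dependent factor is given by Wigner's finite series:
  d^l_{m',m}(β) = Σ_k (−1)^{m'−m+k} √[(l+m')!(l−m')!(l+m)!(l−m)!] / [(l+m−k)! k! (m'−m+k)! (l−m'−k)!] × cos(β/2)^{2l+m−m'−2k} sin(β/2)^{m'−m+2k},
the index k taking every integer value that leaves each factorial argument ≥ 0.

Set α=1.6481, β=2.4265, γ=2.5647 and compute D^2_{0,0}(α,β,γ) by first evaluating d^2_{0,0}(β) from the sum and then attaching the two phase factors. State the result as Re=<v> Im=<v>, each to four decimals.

Re=0.3551 Im=0.0000

First d^2_{0,0}(β=2.4265), then the phase factors e^{-i(0)α} and e^{-i(0)γ}:
With c≡cos(β/2)=0.349977 and s≡sin(β/2)=0.936758, N=[2·2·2·2]^{1/2}=4.000000
k: max(0,(0)−(0))=0 … min(2+(0),2−(0))=2
  k=0: (−1)^0·4.0000/(4)·0.3500^4·0.9368^0 = +0.015002
  k=1: (−1)^1·4.0000/(1)·0.3500^2·0.9368^2 = -0.429926
  k=2: (−1)^2·4.0000/(4)·0.3500^0·0.9368^4 = +0.770035
d^2_{0,0}(2.4265) = +0.015002 -0.429926 +0.770035 = +0.355111
Phases: e^{-i·(0)·1.6481}=+1.000000+0.000000i, e^{-i·(0)·2.5647}=+1.000000+0.000000i ⇒ D=+0.355111+0.000000i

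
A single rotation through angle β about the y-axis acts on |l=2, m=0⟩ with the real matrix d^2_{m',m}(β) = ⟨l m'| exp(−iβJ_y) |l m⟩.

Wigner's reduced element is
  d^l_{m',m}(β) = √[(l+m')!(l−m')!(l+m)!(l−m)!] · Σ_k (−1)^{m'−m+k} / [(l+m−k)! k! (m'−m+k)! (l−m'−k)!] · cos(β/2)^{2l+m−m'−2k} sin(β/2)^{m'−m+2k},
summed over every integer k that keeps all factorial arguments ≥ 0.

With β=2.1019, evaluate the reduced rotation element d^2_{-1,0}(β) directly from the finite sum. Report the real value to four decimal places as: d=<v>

d^2_{-1,0}(β=2.1019) via Wigner's sum:
Half-angle: c=0.496747, s=0.867896. N=√(1·6·2·2)=4.898979
k∈{1,2} keeps every argument non-negative
  k=1: (−1)^0·4.8990/(2)·0.4967^3·0.8679^1 = +0.260584
  k=2: (−1)^1·4.8990/(2)·0.4967^1·0.8679^3 = -0.795450
d^2_{-1,0}(2.1019) = +0.260584 -0.795450 = -0.534866

d=-0.5349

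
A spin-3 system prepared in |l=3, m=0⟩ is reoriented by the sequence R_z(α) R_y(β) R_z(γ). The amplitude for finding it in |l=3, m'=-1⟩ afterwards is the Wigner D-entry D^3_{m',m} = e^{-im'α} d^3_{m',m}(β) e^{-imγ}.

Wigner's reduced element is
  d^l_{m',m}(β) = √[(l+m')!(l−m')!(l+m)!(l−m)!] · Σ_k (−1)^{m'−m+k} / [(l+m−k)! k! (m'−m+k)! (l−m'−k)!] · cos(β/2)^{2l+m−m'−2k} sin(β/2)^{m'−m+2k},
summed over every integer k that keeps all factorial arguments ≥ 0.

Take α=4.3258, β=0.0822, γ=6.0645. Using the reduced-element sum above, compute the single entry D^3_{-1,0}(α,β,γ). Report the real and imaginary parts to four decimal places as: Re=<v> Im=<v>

Re=-0.0532 Im=-0.1306

First d^3_{-1,0}(β=0.0822), then the phase factors e^{-i(-1)α} and e^{-i(0)γ}:
With c≡cos(β/2)=0.999156 and s≡sin(β/2)=0.041088, N=[2·24·6·6]^{1/2}=41.569219
Admissible k: 1..3 (factorial args all ≥0)
  k=1: (−1)^0·41.5692/(12)·0.9992^5·0.0411^1 = +0.141735
  k=2: (−1)^1·41.5692/(4)·0.9992^3·0.0411^3 = -0.000719
  k=3: (−1)^2·41.5692/(12)·0.9992^1·0.0411^5 = +0.000000
d^3_{-1,0}(0.0822) = +0.141735 -0.000719 +0.000000 = +0.141016
D = (-0.377031-0.926201i)·(+0.141016)·(+1.000000+0.000000i) = -0.053167-0.130609i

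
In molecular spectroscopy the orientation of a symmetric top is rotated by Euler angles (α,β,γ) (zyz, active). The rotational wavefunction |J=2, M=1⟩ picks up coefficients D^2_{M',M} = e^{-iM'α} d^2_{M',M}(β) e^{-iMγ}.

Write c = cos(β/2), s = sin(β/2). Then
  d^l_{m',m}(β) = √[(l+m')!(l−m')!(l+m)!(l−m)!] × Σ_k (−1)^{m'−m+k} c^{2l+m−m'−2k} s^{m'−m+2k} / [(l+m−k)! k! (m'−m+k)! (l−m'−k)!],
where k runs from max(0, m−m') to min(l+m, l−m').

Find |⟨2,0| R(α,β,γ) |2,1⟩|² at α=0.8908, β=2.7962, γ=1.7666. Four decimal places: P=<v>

P=0.1522

Split into d^2_{0,1}(β=2.7962) × two z-phases.
With c≡cos(β/2)=0.171839 and s≡sin(β/2)=0.985125, N=[2·2·6·1]^{1/2}=4.898979
Admissible k: 1..2 (factorial args all ≥0)
  k=1: (−1)^0·4.8990/(2)·0.1718^3·0.9851^1 = +0.012244
  k=2: (−1)^1·4.8990/(2)·0.1718^1·0.9851^3 = -0.402413
d^2_{0,1}(2.7962) = +0.012244 -0.402413 = -0.390169
|D^2_{0,1}|² = |d^2_{0,1}(β)|² = (-0.390169)² = 0.152232 (the z-rotation phases have unit modulus)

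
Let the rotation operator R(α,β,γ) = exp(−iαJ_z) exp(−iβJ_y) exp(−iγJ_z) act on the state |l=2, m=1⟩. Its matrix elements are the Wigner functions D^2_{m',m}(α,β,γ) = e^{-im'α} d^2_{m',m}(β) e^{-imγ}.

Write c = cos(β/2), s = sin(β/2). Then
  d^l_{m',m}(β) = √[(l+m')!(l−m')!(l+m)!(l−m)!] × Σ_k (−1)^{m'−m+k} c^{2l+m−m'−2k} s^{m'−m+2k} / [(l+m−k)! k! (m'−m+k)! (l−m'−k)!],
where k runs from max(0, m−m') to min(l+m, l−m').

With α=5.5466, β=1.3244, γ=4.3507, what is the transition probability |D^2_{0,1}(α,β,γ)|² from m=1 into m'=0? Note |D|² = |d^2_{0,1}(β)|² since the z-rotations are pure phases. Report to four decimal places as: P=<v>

Split into d^2_{0,1}(β=1.3244) × two z-phases.
c=cos(1.3244/2)=0.788641, s=sin(1.3244/2)=0.614853; N=√[2·2·6·1]=4.898979
k∈{1,2} keeps every argument non-negative
  k=1: (−1)^0·4.8990/(2)·0.7886^3·0.6149^1 = +0.738730
  k=2: (−1)^1·4.8990/(2)·0.7886^1·0.6149^3 = -0.449024
d^2_{0,1}(1.3244) = +0.738730 -0.449024 = +0.289706
|D^2_{0,1}|² = |d^2_{0,1}(β)|² = (+0.289706)² = 0.083930 (the z-rotation phases have unit modulus)

P=0.0839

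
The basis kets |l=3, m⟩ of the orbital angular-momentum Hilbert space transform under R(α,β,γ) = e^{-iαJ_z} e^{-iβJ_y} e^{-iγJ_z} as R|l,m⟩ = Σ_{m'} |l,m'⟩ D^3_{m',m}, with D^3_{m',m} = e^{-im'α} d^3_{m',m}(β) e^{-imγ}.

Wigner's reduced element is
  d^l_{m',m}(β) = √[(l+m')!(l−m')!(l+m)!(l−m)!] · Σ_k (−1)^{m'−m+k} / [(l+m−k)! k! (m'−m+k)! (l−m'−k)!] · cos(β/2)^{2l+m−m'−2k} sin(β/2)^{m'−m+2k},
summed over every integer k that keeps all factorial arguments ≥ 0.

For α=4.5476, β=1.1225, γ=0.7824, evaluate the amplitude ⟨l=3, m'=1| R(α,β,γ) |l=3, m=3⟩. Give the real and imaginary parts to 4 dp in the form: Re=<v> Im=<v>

Split into d^3_{1,3}(β=1.1225) × two z-phases.
With c≡cos(β/2)=0.846590 and s≡sin(β/2)=0.532245, N=[24·2·720·1]^{1/2}=185.903201
Admissible k: 2..2 (factorial args all ≥0)
  k=2: (−1)^0·185.9032/(48)·0.8466^4·0.5322^2 = +0.563588
d^3_{1,3}(1.1225) = +0.563588
Phases: e^{-i·(1)·4.5476}=-0.164044+0.986453i, e^{-i·(3)·0.7824}=-0.700718-0.713438i ⇒ D=+0.461422-0.323607i

Re=0.4614 Im=-0.3236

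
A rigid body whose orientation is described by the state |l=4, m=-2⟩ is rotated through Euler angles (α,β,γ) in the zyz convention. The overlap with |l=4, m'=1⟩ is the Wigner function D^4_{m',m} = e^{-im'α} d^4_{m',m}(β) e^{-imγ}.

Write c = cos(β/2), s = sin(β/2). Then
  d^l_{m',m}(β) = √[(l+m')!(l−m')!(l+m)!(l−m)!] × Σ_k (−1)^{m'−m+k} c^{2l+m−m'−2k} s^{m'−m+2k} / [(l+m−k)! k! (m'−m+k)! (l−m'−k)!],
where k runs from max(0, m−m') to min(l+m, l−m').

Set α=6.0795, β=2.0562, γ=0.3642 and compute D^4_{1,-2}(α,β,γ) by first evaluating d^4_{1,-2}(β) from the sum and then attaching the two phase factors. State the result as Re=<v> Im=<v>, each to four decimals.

Split into d^4_{1,-2}(β=2.0562) × two z-phases.
With c≡cos(β/2)=0.516447 and s≡sin(β/2)=0.856319, N=[120·6·2·720]^{1/2}=1018.233765
k: max(0,(-2)−(1))=0 … min(4+(-2),4−(1))=2
  k=0: (−1)^3·1018.2338/(72)·0.5164^5·0.8563^3 = -0.326250
  k=1: (−1)^4·1018.2338/(48)·0.5164^3·0.8563^5 = +1.345432
  k=2: (−1)^5·1018.2338/(240)·0.5164^1·0.8563^7 = -0.739796
d^4_{1,-2}(2.0562) = -0.326250 +1.345432 -0.739796 = +0.279386
Phases: e^{-i·(1)·6.0795}=+0.979328+0.202280i, e^{-i·(-2)·0.3642}=+0.746240+0.665677i ⇒ D=+0.166559+0.224309i

Re=0.1666 Im=0.2243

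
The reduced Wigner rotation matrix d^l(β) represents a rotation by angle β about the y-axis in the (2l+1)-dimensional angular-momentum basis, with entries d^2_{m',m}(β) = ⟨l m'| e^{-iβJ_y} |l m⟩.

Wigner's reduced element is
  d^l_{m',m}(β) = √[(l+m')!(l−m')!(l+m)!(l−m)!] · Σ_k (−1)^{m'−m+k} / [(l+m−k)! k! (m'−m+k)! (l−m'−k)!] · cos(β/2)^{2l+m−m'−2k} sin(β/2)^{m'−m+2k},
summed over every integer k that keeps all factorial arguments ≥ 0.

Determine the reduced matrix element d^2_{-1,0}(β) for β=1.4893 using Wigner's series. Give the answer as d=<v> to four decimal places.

d=0.0994

d^2_{-1,0}(β=1.4893) via Wigner's sum:
c=cos(1.4893/2)=0.735325, s=sin(1.4893/2)=0.677714; N=√[1·6·2·2]=4.898979
k: max(0,(0)−(-1))=1 … min(2+(0),2−(-1))=2
  k=1: (−1)^0·4.8990/(2)·0.7353^3·0.6777^1 = +0.660025
  k=2: (−1)^1·4.8990/(2)·0.7353^1·0.6777^3 = -0.560655
d^2_{-1,0}(1.4893) = +0.660025 -0.560655 = +0.099371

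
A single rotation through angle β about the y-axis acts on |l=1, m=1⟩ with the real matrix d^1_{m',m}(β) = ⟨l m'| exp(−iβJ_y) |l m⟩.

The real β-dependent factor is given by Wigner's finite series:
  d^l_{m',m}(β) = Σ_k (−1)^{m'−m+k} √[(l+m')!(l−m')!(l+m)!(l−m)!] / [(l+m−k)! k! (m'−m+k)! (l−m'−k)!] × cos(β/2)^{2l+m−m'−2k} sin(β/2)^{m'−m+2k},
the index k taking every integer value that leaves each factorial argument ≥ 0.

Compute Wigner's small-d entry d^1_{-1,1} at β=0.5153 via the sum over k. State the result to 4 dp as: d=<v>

d=0.0649

d^1_{-1,1}(β=0.5153) via Wigner's sum:
Half-angle: c=0.966991, s=0.254809. N=√(1·2·2·1)=2.000000
The bounds max(0,m−m')=2 and min(l+m,l−m')=2 give 1 term
  k=2: (−1)^0·2.0000/(2)·0.9670^0·0.2548^2 = +0.064928
d^1_{-1,1}(0.5153) = +0.064928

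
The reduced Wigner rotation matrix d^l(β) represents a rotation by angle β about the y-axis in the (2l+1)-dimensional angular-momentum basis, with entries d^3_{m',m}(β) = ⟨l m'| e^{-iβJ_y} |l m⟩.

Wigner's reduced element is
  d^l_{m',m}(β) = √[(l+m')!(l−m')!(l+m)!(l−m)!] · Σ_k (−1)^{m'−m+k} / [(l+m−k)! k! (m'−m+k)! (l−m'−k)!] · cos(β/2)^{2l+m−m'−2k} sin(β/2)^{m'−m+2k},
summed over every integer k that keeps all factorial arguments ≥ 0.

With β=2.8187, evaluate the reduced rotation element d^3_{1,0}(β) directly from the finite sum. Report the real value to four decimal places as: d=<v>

d=-0.4804

d^3_{1,0}(β=2.8187) via Wigner's sum:
Half-angle: c=0.160746, s=0.986996. N=√(24·2·6·6)=41.569219
k: max(0,(0)−(1))=0 … min(3+(0),3−(1))=2
  k=0: (−1)^1·41.5692/(12)·0.1607^5·0.9870^1 = -0.000367
  k=1: (−1)^2·41.5692/(4)·0.1607^3·0.9870^3 = +0.041503
  k=2: (−1)^3·41.5692/(12)·0.1607^1·0.9870^5 = -0.521563
d^3_{1,0}(2.8187) = -0.000367 +0.041503 -0.521563 = -0.480428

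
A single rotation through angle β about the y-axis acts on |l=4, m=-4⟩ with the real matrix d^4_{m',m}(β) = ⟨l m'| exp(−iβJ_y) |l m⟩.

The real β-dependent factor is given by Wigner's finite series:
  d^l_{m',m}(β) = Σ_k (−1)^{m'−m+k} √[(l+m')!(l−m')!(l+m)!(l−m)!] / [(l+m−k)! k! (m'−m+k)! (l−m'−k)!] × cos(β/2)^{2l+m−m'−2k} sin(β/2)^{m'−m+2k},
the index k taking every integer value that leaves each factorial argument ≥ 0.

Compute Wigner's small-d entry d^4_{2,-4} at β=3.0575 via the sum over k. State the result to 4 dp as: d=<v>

d=0.0093

d^4_{2,-4}(β=3.0575) via Wigner's sum:
With c≡cos(β/2)=0.042034 and s≡sin(β/2)=0.999116, N=[720·2·1·40320]^{1/2}=7619.763776
k∈{0} keeps every argument non-negative
  k=0: (−1)^6·7619.7638/(1440)·0.0420^2·0.9991^6 = +0.009300
d^4_{2,-4}(3.0575) = +0.009300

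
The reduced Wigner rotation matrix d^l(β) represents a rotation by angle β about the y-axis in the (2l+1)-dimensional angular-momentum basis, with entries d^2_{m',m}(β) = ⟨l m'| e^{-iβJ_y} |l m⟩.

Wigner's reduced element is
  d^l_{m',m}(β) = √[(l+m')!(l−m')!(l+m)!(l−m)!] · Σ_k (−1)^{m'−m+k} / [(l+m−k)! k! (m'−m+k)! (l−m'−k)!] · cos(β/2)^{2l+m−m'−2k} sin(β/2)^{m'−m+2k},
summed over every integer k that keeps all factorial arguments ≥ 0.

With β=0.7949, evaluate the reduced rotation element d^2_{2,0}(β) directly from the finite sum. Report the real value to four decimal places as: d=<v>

d^2_{2,0}(β=0.7949) via Wigner's sum:
Half-angle: c=0.922051, s=0.387068. N=√(24·1·2·2)=9.797959
k: max(0,(0)−(2))=0 … min(2+(0),2−(2))=0
  k=0: (−1)^2·9.7980/(4)·0.9221^2·0.3871^2 = +0.312005
d^2_{2,0}(0.7949) = +0.312005

d=0.3120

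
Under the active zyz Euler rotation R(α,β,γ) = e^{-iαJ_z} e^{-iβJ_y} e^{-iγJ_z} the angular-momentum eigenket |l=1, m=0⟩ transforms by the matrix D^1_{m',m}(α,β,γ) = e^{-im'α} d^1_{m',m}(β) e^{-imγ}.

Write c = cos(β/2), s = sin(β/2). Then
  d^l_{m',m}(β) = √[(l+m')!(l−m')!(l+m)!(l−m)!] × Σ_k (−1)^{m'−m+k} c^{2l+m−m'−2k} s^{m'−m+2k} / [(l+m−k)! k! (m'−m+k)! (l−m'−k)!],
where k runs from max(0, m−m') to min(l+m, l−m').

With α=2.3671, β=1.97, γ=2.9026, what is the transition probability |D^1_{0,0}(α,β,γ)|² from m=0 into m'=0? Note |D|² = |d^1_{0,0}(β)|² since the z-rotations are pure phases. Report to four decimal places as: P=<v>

First d^1_{0,0}(β=1.97), then the phase factors e^{-i(0)α} and e^{-i(0)γ}:
c=cos(1.97/2)=0.552863, s=sin(1.97/2)=0.833272; N=√[1·1·1·1]=1.000000
k∈{0,1} keeps every argument non-negative
  k=0: (−1)^0·1.0000/(1)·0.5529^2·0.8333^0 = +0.305658
  k=1: (−1)^1·1.0000/(1)·0.5529^0·0.8333^2 = -0.694342
d^1_{0,0}(1.97) = +0.305658 -0.694342 = -0.388685
|D^1_{0,0}|² = |d^1_{0,0}(β)|² = (-0.388685)² = 0.151076 (the z-rotation phases have unit modulus)

P=0.1511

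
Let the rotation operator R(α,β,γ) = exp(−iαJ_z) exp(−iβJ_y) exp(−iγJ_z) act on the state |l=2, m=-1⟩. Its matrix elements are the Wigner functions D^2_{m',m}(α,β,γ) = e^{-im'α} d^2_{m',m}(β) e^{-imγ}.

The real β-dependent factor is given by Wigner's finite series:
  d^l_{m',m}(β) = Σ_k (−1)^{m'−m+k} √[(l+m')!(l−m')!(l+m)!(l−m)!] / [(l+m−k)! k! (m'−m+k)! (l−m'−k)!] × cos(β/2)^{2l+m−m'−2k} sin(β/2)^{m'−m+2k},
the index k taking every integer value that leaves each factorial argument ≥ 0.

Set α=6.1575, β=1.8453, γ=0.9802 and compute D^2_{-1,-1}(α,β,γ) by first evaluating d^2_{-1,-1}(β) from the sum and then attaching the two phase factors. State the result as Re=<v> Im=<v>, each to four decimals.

Re=-0.3690 Im=-0.4239

Split into d^2_{-1,-1}(β=1.8453) × two z-phases.
c=cos(1.8453/2)=0.603710, s=sin(1.8453/2)=0.797204; N=√[1·6·1·6]=6.000000
k∈{0,1} keeps every argument non-negative
  k=0: (−1)^0·6.0000/(6)·0.6037^4·0.7972^0 = +0.132835
  k=1: (−1)^1·6.0000/(2)·0.6037^2·0.7972^2 = -0.694891
d^2_{-1,-1}(1.8453) = +0.132835 -0.694891 = -0.562056
Phases: e^{-i·(-1)·6.1575}=+0.992112-0.125355i, e^{-i·(-1)·0.9802}=+0.556856+0.830609i ⇒ D=-0.369037-0.423932i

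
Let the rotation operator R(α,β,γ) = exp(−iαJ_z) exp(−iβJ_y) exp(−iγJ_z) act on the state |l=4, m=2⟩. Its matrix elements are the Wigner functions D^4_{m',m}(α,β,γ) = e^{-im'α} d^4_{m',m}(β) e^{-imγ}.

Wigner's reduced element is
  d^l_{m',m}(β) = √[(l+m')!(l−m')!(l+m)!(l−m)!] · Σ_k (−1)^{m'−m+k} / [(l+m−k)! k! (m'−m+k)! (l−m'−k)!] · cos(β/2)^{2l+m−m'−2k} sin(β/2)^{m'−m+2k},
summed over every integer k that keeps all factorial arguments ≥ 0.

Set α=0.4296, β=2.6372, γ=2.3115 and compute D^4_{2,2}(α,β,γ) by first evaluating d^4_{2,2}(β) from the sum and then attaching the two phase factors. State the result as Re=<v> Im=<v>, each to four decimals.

Re=0.0337 Im=0.0348

Split into d^4_{2,2}(β=2.6372) × two z-phases.
With c≡cos(β/2)=0.249531 and s≡sin(β/2)=0.968367, N=[720·2·720·2]^{1/2}=1440.000000
k: max(0,(2)−(2))=0 … min(4+(2),4−(2))=2
  k=0: (−1)^0·1440.0000/(1440)·0.2495^8·0.9684^0 = +0.000015
  k=1: (−1)^1·1440.0000/(120)·0.2495^6·0.9684^2 = -0.002717
  k=2: (−1)^2·1440.0000/(96)·0.2495^4·0.9684^4 = +0.051139
d^4_{2,2}(2.6372) = +0.000015 -0.002717 +0.051139 = +0.048437
D = (+0.653044-0.757320i)·(+0.048437)·(-0.089270+0.996007i) = +0.033712+0.034780i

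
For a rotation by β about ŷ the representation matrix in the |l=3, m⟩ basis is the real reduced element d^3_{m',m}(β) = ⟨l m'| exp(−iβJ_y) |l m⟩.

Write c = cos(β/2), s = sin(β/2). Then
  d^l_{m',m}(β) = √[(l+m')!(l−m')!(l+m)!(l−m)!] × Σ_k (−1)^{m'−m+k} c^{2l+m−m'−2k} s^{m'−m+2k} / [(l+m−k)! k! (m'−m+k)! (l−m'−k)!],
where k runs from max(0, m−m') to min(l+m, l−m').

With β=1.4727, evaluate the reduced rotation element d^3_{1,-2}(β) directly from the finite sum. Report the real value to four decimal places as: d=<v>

d^3_{1,-2}(β=1.4727) via Wigner's sum:
c=cos(1.4727/2)=0.740925, s=sin(1.4727/2)=0.671588; N=√[24·2·1·120]=75.894664
The bounds max(0,m−m')=0 and min(l+m,l−m')=1 give 2 terms
  k=0: (−1)^3·75.8947/(12)·0.7409^3·0.6716^3 = -0.779222
  k=1: (−1)^4·75.8947/(24)·0.7409^1·0.6716^5 = +0.320102
d^3_{1,-2}(1.4727) = -0.779222 +0.320102 = -0.459120

d=-0.4591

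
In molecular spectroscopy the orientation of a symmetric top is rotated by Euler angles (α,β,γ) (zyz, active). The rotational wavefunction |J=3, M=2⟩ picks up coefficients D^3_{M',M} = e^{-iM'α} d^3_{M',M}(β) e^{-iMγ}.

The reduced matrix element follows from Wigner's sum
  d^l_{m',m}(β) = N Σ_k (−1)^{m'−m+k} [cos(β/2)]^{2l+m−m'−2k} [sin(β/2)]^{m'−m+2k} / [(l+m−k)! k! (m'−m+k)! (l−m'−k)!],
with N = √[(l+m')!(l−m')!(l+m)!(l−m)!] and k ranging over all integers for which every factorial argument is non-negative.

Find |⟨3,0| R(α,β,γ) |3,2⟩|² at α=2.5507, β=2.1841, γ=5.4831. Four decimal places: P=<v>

First d^3_{0,2}(β=2.1841), then the phase factors e^{-i(0)α} and e^{-i(2)γ}:
Half-angle: c=0.460667, s=0.887573. N=√(6·6·120·1)=65.726707
Admissible k: 2..3 (factorial args all ≥0)
  k=2: (−1)^0·65.7267/(12)·0.4607^4·0.8876^2 = +0.194320
  k=3: (−1)^1·65.7267/(12)·0.4607^2·0.8876^4 = -0.721358
d^3_{0,2}(2.1841) = +0.194320 -0.721358 = -0.527039
|D^3_{0,2}|² = |d^3_{0,2}(β)|² = (-0.527039)² = 0.277770 (the z-rotation phases have unit modulus)

P=0.2778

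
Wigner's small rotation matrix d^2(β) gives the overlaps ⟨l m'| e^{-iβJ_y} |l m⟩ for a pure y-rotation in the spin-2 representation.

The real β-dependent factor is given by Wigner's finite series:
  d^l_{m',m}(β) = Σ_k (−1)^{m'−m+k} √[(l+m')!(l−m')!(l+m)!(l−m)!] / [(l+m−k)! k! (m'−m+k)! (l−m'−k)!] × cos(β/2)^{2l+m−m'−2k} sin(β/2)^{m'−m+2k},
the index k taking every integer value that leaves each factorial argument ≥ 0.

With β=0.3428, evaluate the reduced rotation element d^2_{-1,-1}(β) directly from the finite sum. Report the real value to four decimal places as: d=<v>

d^2_{-1,-1}(β=0.3428) via Wigner's sum:
c=cos(0.3428/2)=0.985347, s=sin(0.3428/2)=0.170562; N=√[1·6·1·6]=6.000000
k∈{0,1} keeps every argument non-negative
  k=0: (−1)^0·6.0000/(6)·0.9853^4·0.1706^0 = +0.942664
  k=1: (−1)^1·6.0000/(2)·0.9853^2·0.1706^2 = -0.084735
d^2_{-1,-1}(0.3428) = +0.942664 -0.084735 = +0.857928

d=0.8579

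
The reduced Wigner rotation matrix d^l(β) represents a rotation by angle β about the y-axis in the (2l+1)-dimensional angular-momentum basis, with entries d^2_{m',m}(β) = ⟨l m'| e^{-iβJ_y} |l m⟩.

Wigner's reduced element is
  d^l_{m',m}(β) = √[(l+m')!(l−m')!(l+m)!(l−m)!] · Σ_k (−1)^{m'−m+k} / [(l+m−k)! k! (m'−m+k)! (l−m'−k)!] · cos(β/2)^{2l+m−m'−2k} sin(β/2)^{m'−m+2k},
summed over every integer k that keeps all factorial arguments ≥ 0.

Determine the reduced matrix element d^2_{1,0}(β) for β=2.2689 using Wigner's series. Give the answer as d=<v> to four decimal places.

d=0.6031

d^2_{1,0}(β=2.2689) via Wigner's sum:
With c≡cos(β/2)=0.422631 and s≡sin(β/2)=0.906302, N=[6·1·2·2]^{1/2}=4.898979
Admissible k: 0..1 (factorial args all ≥0)
  k=0: (−1)^1·4.8990/(2)·0.4226^3·0.9063^1 = -0.167584
  k=1: (−1)^2·4.8990/(2)·0.4226^1·0.9063^3 = +0.770647
d^2_{1,0}(2.2689) = -0.167584 +0.770647 = +0.603063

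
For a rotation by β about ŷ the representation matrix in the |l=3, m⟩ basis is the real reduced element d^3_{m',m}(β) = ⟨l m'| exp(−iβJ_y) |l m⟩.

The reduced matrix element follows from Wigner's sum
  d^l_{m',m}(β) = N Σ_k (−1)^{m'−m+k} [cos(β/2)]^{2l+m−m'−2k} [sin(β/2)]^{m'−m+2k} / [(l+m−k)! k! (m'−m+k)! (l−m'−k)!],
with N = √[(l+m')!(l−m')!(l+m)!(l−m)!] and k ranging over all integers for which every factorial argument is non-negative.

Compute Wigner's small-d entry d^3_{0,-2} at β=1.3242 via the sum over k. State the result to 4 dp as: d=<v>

d^3_{0,-2}(β=1.3242) via Wigner's sum:
Half-angle: c=0.788703, s=0.614774. N=√(6·6·1·120)=65.726707
k∈{0,1} keeps every argument non-negative
  k=0: (−1)^2·65.7267/(12)·0.7887^4·0.6148^2 = +0.801025
  k=1: (−1)^3·65.7267/(12)·0.7887^2·0.6148^4 = -0.486688
d^3_{0,-2}(1.3242) = +0.801025 -0.486688 = +0.314337

d=0.3143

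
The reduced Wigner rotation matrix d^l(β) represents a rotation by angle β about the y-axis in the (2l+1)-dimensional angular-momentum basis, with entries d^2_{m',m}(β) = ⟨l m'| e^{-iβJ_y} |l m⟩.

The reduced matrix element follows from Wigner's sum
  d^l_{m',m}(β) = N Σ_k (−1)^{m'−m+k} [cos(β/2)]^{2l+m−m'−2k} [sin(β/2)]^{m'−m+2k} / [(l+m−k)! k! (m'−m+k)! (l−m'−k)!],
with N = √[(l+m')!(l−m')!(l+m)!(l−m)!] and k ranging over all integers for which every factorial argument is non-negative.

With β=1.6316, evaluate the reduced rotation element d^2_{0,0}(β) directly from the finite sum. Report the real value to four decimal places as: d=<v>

d^2_{0,0}(β=1.6316) via Wigner's sum:
c=cos(1.6316/2)=0.685286, s=sin(1.6316/2)=0.728274; N=√[2·2·2·2]=4.000000
Admissible k: 0..2 (factorial args all ≥0)
  k=0: (−1)^0·4.0000/(4)·0.6853^4·0.7283^0 = +0.220540
  k=1: (−1)^1·4.0000/(1)·0.6853^2·0.7283^2 = -0.996307
  k=2: (−1)^2·4.0000/(4)·0.6853^0·0.7283^4 = +0.281306
d^2_{0,0}(1.6316) = +0.220540 -0.996307 +0.281306 = -0.494461

d=-0.4945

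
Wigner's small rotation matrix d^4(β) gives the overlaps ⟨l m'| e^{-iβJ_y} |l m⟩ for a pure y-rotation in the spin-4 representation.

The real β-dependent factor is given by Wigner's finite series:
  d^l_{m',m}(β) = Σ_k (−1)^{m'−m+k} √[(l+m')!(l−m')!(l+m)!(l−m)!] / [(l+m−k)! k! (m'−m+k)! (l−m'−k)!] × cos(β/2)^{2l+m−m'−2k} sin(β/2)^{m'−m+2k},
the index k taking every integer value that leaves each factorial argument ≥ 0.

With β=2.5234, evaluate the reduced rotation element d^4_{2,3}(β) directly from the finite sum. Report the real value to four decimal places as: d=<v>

d^4_{2,3}(β=2.5234) via Wigner's sum:
c=cos(2.5234/2)=0.304198, s=sin(2.5234/2)=0.952609; N=√[720·2·5040·1]=2693.993318
k: max(0,(3)−(2))=1 … min(4+(3),4−(2))=2
  k=1: (−1)^0·2693.9933/(720)·0.3042^7·0.9526^1 = +0.000859
  k=2: (−1)^1·2693.9933/(240)·0.3042^5·0.9526^3 = -0.025276
d^4_{2,3}(2.5234) = +0.000859 -0.025276 = -0.024417

d=-0.0244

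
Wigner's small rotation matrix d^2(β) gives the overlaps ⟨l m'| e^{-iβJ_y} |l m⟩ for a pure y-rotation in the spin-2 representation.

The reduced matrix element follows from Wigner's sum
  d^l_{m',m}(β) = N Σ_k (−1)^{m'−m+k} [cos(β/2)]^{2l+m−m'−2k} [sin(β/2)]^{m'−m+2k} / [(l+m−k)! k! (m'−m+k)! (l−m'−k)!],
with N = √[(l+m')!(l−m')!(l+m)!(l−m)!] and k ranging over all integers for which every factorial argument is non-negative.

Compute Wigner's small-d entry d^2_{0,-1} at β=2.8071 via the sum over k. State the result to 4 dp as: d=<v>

d=0.3798

d^2_{0,-1}(β=2.8071) via Wigner's sum:
c=cos(2.8071/2)=0.166468, s=sin(2.8071/2)=0.986047; N=√[2·2·1·6]=4.898979
The bounds max(0,m−m')=0 and min(l+m,l−m')=1 give 2 terms
  k=0: (−1)^1·4.8990/(2)·0.1665^3·0.9860^1 = -0.011142
  k=1: (−1)^2·4.8990/(2)·0.1665^1·0.9860^3 = +0.390929
d^2_{0,-1}(2.8071) = -0.011142 +0.390929 = +0.379787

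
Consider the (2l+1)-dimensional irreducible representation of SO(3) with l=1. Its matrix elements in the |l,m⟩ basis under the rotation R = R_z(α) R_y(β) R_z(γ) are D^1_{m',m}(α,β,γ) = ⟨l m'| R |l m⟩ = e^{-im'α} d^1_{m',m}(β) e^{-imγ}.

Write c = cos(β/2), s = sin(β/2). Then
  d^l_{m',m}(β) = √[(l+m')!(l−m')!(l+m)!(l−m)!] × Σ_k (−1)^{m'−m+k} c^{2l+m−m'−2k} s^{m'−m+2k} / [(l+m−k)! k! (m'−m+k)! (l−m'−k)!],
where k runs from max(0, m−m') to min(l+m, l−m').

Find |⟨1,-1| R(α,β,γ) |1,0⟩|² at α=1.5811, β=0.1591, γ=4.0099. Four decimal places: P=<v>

Split into d^1_{-1,0}(β=0.1591) × two z-phases.
Half-angle: c=0.996838, s=0.079466. N=√(1·2·1·1)=1.414214
Admissible k: 1..1 (factorial args all ≥0)
  k=1: (−1)^0·1.4142/(1)·0.9968^1·0.0795^1 = +0.112027
d^1_{-1,0}(0.1591) = +0.112027
|D^1_{-1,0}|² = |d^1_{-1,0}(β)|² = (+0.112027)² = 0.012550 (the z-rotation phases have unit modulus)

P=0.0125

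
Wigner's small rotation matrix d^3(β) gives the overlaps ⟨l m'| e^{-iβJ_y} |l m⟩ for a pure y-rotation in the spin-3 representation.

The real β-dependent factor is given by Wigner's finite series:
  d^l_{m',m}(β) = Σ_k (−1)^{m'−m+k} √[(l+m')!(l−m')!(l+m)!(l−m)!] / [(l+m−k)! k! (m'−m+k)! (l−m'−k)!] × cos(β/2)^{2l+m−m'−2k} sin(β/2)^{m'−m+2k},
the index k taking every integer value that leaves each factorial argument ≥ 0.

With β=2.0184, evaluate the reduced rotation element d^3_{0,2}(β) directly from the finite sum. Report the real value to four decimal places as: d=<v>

d^3_{0,2}(β=2.0184) via Wigner's sum:
Half-angle: c=0.532538, s=0.846406. N=√(6·6·120·1)=65.726707
The bounds max(0,m−m')=2 and min(l+m,l−m')=3 give 2 terms
  k=2: (−1)^0·65.7267/(12)·0.5325^4·0.8464^2 = +0.315588
  k=3: (−1)^1·65.7267/(12)·0.5325^2·0.8464^4 = -0.797218
d^3_{0,2}(2.0184) = +0.315588 -0.797218 = -0.481630

d=-0.4816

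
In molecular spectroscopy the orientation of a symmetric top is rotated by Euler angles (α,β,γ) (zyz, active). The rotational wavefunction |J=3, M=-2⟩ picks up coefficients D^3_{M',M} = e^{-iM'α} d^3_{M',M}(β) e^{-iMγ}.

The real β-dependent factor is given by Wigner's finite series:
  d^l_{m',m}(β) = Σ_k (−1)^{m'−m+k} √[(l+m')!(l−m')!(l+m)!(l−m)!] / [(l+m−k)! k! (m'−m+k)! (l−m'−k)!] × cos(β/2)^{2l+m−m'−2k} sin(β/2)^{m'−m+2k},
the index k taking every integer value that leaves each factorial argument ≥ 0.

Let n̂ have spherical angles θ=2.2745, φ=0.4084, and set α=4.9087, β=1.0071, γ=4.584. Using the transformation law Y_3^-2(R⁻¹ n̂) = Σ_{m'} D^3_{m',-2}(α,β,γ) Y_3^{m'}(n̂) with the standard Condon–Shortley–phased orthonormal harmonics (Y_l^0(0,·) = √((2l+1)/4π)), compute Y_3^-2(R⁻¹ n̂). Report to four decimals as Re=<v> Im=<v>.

Re=-0.2491 Im=-0.2843

Need the full column D^3_{m',-2} for m'=−3..3 at α=4.9087, β=1.0071, γ=4.584.
cos(β/2)=0.875875, sin(β/2)=0.482538
d^3_{-3,-2}: single k=1 term ⇒ +0.609281;  D = +0.198675-0.575979i
d^3_{-2,-2}: k∈[0..1] ⇒ +0.451495 -0.685175 = -0.233680;  D = -0.231527-0.031647i
d^3_{-1,-2}: k∈[0..1] ⇒ -0.786579 +0.477475 = -0.309104;  D = -0.018679-0.308539i
d^3_{0,-2}: k∈[0..1] ⇒ +0.750572 -0.227809 = +0.522763;  D = -0.505623+0.132764i
d^3_{1,-2}: k∈[0..1] ⇒ -0.477475 +0.072460 = -0.405015;  D = +0.177293+0.364149i
d^3_{2,-2}: k∈[0..1] ⇒ +0.207960 -0.012624 = +0.195336;  D = +0.155575-0.118122i
d^3_{3,-2}: single k=0 term ⇒ -0.056127;  D = -0.042008-0.037224i
Y_3^{m'}(θ=2.2745,φ=0.4084) and Σ D·Y over m':
  (+0.1987-0.5760i)·(+0.0626-0.1740i)  (-0.2315-0.0316i)·(-0.2632+0.2802i)  (-0.0187-0.3085i)·(+0.2473-0.1070i)  (-0.5056+0.1328i)·(+0.2189+0.0000i)  (+0.1773+0.3641i)·(-0.2473-0.1070i)  (+0.1556-0.1181i)·(-0.2632-0.2802i)  (-0.0420-0.0372i)·(-0.0626-0.1740i)
Y_3^-2(R⁻¹ n̂) = -0.249059-0.284303i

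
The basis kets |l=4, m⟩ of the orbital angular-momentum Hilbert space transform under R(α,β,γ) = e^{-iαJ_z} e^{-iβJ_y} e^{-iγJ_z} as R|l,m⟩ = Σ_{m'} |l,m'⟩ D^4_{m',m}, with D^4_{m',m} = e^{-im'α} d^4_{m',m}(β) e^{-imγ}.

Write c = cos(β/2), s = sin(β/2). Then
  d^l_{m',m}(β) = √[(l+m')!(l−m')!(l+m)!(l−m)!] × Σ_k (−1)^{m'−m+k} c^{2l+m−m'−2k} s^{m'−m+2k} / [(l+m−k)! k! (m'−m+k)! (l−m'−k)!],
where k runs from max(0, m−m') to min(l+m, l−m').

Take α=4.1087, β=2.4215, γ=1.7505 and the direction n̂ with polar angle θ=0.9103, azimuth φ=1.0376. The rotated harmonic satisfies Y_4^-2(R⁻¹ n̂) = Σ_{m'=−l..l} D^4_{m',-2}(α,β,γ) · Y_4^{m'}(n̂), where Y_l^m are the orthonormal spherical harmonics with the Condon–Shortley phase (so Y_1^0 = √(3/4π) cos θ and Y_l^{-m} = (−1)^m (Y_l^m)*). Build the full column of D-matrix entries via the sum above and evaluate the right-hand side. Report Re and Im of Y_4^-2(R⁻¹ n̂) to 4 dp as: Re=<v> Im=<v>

Need the full column D^4_{m',-2} for m'=−4..4 at α=4.1087, β=2.4215, γ=1.7505.
cos(β/2)=0.352318, sin(β/2)=0.935881
d^4_{-4,-2}: single k=2 term ⇒ +0.008864;  D = +0.004129+0.007844i
d^4_{-3,-2}: k∈[1..2] ⇒ +0.002360 -0.049948 = -0.047588;  D = +0.047251+0.005656i
d^4_{-2,-2}: k∈[0..2] ⇒ +0.000237 -0.020101 +0.177301 = +0.157437;  D = +0.104145-0.118068i
d^4_{-1,-2}: k∈[0..2] ⇒ -0.002675 +0.094393 -0.444038 = -0.352320;  D = -0.085212-0.341861i
d^4_{0,-2}: k∈[0..2] ⇒ +0.015892 -0.299026 +0.791247 = +0.508113;  D = -0.475647-0.178713i
d^4_{1,-2}: k∈[0..2] ⇒ -0.062929 +0.666057 -0.939969 = -0.336840;  D = -0.276534+0.192329i
d^4_{2,-2}: k∈[0..2] ⇒ +0.177301 -1.000858 +0.588523 = -0.235034;  D = -0.000943-0.235032i
d^4_{3,-2}: k∈[0..1] ⇒ -0.352444 +0.828974 = +0.476530;  D = -0.393384-0.268943i
d^4_{4,-2}: single k=0 term ⇒ +0.441337;  D = +0.411879-0.158536i
Y_4^{m'}(θ=0.9103,φ=1.0376) and Σ D·Y over m':
  (+0.0041+0.0078i)·(-0.0917+0.1456i)  (+0.0473+0.0057i)·(-0.3780-0.0109i)  (+0.1041-0.1181i)·(-0.1648-0.2986i)  (-0.0852-0.3419i)·(-0.0426+0.0721i)  (-0.4756-0.1787i)·(-0.3526+0.0000i)  (-0.2765+0.1923i)·(+0.0426+0.0721i)  (-0.0009-0.2350i)·(-0.1648+0.2986i)  (-0.3934-0.2689i)·(+0.3780-0.0109i)  (+0.4119-0.1585i)·(-0.0917-0.1456i)
Y_4^-2(R⁻¹ n̂) = -0.043537-0.059103i

Re=-0.0435 Im=-0.0591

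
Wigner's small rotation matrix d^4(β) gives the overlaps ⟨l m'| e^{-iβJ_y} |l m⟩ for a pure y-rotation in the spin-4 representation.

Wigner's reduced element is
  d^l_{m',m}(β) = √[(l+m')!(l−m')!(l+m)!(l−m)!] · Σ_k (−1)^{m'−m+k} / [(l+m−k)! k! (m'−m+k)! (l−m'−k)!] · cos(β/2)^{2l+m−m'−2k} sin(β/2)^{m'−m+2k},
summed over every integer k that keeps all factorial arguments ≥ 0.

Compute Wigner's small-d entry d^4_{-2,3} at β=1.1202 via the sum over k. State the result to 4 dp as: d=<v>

d=0.2510

d^4_{-2,3}(β=1.1202) via Wigner's sum:
c=cos(1.1202/2)=0.847202, s=sin(1.1202/2)=0.531271; N=√[2·720·5040·1]=2693.993318
k: max(0,(3)−(-2))=5 … min(4+(3),4−(-2))=6
  k=5: (−1)^0·2693.9933/(240)·0.8472^3·0.5313^5 = +0.288886
  k=6: (−1)^1·2693.9933/(720)·0.8472^1·0.5313^7 = -0.037867
d^4_{-2,3}(1.1202) = +0.288886 -0.037867 = +0.251019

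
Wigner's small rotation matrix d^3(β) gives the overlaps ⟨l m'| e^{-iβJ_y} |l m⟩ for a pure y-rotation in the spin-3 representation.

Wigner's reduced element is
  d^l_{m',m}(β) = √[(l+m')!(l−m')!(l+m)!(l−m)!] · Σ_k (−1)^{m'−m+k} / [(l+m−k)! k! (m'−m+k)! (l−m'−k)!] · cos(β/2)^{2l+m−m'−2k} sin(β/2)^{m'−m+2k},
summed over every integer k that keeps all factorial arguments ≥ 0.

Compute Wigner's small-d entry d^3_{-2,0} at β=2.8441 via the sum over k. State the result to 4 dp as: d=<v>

d=-0.1125

d^3_{-2,0}(β=2.8441) via Wigner's sum:
c=cos(2.8441/2)=0.148198, s=sin(2.8441/2)=0.988958; N=√[1·120·6·6]=65.726707
The bounds max(0,m−m')=2 and min(l+m,l−m')=3 give 2 terms
  k=2: (−1)^0·65.7267/(12)·0.1482^4·0.9890^2 = +0.002584
  k=3: (−1)^1·65.7267/(12)·0.1482^2·0.9890^4 = -0.115069
d^3_{-2,0}(2.8441) = +0.002584 -0.115069 = -0.112485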